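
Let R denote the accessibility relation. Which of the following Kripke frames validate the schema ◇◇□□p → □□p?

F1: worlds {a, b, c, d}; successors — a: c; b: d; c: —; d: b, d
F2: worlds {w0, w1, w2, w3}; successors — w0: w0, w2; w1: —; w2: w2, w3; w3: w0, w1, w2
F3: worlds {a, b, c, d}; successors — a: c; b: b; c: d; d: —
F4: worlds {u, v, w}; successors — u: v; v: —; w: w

This is the axiom for a generalized confluence (Geach) condition; its first-order frame correspondent is ∀x ∀y ∀z ((xR²y ∧ xR²z) → ∃w (yR²w ∧ z = w)).
F1: holds.
F2: fails — w2R²w0, w2R²w1 but no w with w0R²w and w1=w.
F3: fails — aR²d, aR²d but no w with dR²w and d=w.
F4: holds.

F1, F4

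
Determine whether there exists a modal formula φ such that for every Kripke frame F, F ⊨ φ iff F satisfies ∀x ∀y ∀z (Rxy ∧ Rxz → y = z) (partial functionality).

This is a Sahlqvist condition; the CD axiom ◇p → □p defines it.

Yes, by ◇p → □p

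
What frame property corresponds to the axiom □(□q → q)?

Suppose □(□q→q) is valid. Take Rxy and set V(q)={w : Ryw}. Then at y, □q holds; since □(□q→q) at x, □q→q at y, so q at y, i.e. Ryy.
Conversely, on a frame with shift-reflexivity the schema holds at every world under every valuation.
So the correspondent is shift-reflexivity.

Shift-reflexivity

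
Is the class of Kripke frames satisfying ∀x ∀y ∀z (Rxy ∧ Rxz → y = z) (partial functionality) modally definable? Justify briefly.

Yes, by ◇p → □p

The condition is partial functionality. A defining modal formula is ◇p → □p.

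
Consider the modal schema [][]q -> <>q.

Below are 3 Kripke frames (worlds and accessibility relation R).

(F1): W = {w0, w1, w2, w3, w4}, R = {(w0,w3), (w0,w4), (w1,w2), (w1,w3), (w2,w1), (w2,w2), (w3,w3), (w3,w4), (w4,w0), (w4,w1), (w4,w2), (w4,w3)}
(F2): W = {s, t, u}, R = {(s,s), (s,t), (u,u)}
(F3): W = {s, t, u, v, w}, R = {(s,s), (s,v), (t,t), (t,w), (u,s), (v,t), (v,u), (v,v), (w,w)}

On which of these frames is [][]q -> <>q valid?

This is the axiom for a generalized confluence (Geach) condition; its first-order frame correspondent is forall x exists w (x R^2 w & xRw).
(F1): ✓.
(F2): fails — at t but no w with tR²w and tRw.
(F3): ✓.

(F1), (F3)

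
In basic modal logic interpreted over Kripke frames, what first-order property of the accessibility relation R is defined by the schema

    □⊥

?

Emptiness of R

□⊥ is valid iff no world has any successor (otherwise □⊥ fails at any world with one).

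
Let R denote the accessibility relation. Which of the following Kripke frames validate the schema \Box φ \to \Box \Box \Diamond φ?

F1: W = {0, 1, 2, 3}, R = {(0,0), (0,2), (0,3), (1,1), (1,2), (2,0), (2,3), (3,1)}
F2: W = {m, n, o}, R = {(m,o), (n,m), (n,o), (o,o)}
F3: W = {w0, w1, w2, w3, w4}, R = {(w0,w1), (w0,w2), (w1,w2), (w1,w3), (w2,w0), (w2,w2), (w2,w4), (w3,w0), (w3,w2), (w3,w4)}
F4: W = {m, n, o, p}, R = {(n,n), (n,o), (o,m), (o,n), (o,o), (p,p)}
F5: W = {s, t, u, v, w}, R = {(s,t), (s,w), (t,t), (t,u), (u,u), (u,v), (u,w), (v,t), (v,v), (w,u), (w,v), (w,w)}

F2, F5

This is the axiom for a generalized confluence (Geach) condition; its first-order frame correspondent is \forall x \forall z (x R^2 z \to \exists w (xRw \wedge zRw)).
F1: fails — 0R²3 but no w with 0Rw and 3Rw.
F2: condition met.
F3: fails — w0R²w4 but no w with w0Rw and w4Rw.
F4: fails — nR²m but no w with nRw and mRw.
F5: condition met.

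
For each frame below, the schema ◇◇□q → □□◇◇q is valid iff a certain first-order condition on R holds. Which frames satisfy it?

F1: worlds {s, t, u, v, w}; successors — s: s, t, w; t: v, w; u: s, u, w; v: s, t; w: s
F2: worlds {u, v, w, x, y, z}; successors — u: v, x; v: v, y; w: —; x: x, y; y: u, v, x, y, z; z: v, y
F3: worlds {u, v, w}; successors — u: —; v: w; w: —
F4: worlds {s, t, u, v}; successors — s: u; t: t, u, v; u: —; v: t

F2, F3

Frame correspondent (Sahlqvist): ∀x ∀y ∀z ((xR²y ∧ xR²z) → ∃w (yRw ∧ zR²w)) — i.e. a generalized confluence (Geach) condition.
F1: fails — sR²t, sR²t but no w* with tRw* and tR²w*.
F2: holds.
F3: holds.
F4: fails — tR²t, tR²u but no w with tRw and uR²w.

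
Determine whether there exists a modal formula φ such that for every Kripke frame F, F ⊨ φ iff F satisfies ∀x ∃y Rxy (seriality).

Yes, by □r → ◇r

The condition is seriality. A defining modal formula is □r → ◇r.
Suppose □r→◇r is valid. At any x set V(r)=W. Then □r at x, so ◇r at x, so x has a successor.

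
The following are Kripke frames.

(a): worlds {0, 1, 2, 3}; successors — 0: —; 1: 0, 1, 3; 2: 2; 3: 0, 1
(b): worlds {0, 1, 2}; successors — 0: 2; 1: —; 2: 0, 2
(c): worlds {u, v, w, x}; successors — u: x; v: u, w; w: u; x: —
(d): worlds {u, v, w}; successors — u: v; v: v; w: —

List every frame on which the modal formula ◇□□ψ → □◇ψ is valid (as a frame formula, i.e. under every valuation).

The schema corresponds to a generalized confluence (Geach) condition: ∀x ∀y ∀z ((xRy ∧ xRz) → ∃w (yR²w ∧ zRw)).
(a): fails — 1R0, 1R0 but no w with 0R²w and 0Rw.
(b): condition met.
(c): fails — uRx, uRx but no t with xR²t and xRt.
(d): condition met.

(b), (d)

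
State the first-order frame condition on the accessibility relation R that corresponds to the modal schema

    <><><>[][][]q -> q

This is a Sahlqvist (Geach-type) schema ◇^3□^3q → □^0◇^0q.
First-order correspondent: forall x forall y (x R^3 y -> exists w (y R^3 w & x = w)).

forall x forall y (x R^3 y -> exists w (y R^3 w & x = w))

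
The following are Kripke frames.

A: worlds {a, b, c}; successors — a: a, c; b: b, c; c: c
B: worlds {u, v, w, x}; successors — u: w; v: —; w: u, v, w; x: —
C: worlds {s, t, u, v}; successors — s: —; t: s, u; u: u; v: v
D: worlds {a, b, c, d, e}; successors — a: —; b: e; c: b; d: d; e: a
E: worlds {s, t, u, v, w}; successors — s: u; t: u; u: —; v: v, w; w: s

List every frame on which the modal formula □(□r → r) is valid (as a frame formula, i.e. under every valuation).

The schema corresponds to shift-reflexivity: ∀x ∀y (Rxy → Ryy).
A: satisfies the condition.
B: fails — Rwu but not Ruu.
C: fails — Rts but not Rss.
D: fails — Rea but not Raa.
E: fails — Rvw but not Rww.

A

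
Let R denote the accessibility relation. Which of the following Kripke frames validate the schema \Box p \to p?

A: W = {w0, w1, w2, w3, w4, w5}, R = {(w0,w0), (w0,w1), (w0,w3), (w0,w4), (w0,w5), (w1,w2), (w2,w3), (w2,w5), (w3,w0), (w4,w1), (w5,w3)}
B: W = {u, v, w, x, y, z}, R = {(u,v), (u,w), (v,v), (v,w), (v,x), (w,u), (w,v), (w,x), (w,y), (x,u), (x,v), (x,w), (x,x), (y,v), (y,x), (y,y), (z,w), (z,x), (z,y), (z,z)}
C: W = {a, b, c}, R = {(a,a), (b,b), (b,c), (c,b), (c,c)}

C

The schema corresponds to reflexivity: \forall x Rxx.
A: fails — world w1 does not see itself.
B: fails — world u does not see itself.
C: holds.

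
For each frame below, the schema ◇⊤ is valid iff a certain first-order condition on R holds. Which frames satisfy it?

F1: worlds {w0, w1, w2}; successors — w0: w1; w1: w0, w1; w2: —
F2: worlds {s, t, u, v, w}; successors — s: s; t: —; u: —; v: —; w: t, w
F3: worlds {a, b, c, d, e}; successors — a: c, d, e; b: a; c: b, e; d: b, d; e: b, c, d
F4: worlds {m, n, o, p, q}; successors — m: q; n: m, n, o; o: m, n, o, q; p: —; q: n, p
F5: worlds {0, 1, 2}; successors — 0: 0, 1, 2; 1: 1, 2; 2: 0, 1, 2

F3, F5

The schema corresponds to seriality: ∀x ∃y Rxy.
F1: fails — world w2 has no successor.
F2: fails — world t has no successor.
F3: holds.
F4: fails — world p has no successor.
F5: holds.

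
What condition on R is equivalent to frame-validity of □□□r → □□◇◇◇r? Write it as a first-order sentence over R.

∀x ∀z (xR²z → ∃w (xR³w ∧ zR³w))

This is a Sahlqvist (Geach-type) schema ◇^0□^3r → □^2◇^3r.
Minimal-valuation argument: fix x; take any y with xR^0y and any z with xR^2z. Set V(r) to the set of worlds R-reachable from y in exactly 3 steps. Then □^3r holds at y, so the antecedent holds at x; validity forces ◇^3r at z, giving a w with zR^3w and yR^3w.
First-order correspondent: ∀x ∀z (xR²z → ∃w (xR³w ∧ zR³w)).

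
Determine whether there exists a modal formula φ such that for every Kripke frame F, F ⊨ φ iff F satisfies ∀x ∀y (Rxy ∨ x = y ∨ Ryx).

Any modally definable frame class is closed under disjoint unions.
Take 4 disjoint single-world reflexive frames: each is trivially connected, but their disjoint union has 4 worlds with no edge between distinct components, so it is not connected.
Hence connectedness of R is not modally definable.

No — not modally definable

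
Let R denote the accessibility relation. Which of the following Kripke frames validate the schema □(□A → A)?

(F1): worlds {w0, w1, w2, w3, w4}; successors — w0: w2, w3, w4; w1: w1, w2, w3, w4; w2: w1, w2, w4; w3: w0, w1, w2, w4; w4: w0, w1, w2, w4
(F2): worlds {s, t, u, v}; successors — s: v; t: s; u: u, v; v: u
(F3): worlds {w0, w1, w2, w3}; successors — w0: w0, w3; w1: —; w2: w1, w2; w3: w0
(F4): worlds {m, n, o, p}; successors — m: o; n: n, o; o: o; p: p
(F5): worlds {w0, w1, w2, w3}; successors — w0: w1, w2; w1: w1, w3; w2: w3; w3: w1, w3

(F4)

This is the axiom for shift-reflexivity; its first-order frame correspondent is ∀x ∀y (Rxy → Ryy).
(F1): fails — Rw1w3 but not Rw3w3.
(F2): fails — Ruv but not Rvv.
(F3): fails — Rw2w1 but not Rw1w1.
(F4): holds.
(F5): fails — Rw0w2 but not Rw2w2.
Valid on: (F4).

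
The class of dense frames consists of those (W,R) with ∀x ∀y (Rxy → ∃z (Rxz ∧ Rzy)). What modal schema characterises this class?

□□q → □q

The condition is density. The C4 schema □□q → □q defines it.
Suppose □□q→□q is valid. Take Rxy and set V(q)={w : xR²w}. Then □□q at x, so □q at x, so q at y, i.e. ∃z(Rxz∧Rzy).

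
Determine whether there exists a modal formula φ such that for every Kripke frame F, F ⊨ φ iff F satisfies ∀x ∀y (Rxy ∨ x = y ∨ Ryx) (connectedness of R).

Not modally definable

Modal frame validity is preserved under disjoint unions.
Take 2 disjoint single-world reflexive frames: each is trivially connected, but their disjoint union has 2 worlds with no edge between distinct components, so it is not connected.
Hence connectedness of R is not modally definable.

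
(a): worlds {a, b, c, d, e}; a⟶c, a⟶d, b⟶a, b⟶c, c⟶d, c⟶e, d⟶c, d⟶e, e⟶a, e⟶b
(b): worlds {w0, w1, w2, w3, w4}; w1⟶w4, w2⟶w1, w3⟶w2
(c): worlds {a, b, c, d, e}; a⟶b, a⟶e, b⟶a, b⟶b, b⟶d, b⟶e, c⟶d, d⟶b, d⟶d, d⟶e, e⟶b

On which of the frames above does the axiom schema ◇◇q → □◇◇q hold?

This is the axiom for a generalized confluence (Geach) condition; its first-order frame correspondent is ∀x ∀y ∀z ((xR²y ∧ xRz) → ∃w (y = w ∧ zR²w)).
(a): fails — aR²c, aRd but no w with c=w and dR²w.
(b): fails — w2R²w4, w2Rw1 but no w with w4=w and w1R²w.
(c): satisfies the condition.
Valid on: (c).

(c)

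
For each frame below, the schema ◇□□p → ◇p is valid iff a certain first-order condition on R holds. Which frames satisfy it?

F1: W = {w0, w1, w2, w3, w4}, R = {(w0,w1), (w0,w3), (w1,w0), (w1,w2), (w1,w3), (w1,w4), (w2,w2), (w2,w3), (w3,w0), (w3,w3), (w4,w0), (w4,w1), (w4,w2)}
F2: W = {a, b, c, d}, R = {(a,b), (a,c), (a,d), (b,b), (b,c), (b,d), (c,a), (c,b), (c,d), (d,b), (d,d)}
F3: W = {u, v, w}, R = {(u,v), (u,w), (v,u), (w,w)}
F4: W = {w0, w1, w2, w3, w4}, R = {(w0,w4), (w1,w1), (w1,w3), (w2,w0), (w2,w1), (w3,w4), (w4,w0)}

F1, F2, F3

This is the axiom for a generalized confluence (Geach) condition; its first-order frame correspondent is ∀x ∀y (xRy → ∃w (yR²w ∧ xRw)).
F1: ✓.
F2: ✓.
F3: ✓.
F4: fails — w1Rw3 but no w with w3R²w and w1Rw.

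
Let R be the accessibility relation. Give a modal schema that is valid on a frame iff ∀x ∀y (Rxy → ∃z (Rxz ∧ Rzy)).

A defining formula is □□r → □r (the C4 axiom).
Suppose □□r→□r is valid. Take Rxy and set V(r)={w : xR²w}. Then □□r at x, so □r at x, so r at y, i.e. ∃z(Rxz∧Rzy).

□□r → □r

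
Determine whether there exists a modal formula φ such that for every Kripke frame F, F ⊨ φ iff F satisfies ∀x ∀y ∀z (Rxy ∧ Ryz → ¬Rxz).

Not modally definable

If a class were modally definable it would be closed under surjective bounded morphisms (Goldblatt–Thomason).
The 3-cycle (worlds w0,w1,w2 with w0→w1→w2→w0) is intransitive. Mapping every world to a single reflexive point • is a surjective bounded morphism; the reflexive point is not intransitive (R••∧R•• but R••).
Hence intransitivity is not modally definable.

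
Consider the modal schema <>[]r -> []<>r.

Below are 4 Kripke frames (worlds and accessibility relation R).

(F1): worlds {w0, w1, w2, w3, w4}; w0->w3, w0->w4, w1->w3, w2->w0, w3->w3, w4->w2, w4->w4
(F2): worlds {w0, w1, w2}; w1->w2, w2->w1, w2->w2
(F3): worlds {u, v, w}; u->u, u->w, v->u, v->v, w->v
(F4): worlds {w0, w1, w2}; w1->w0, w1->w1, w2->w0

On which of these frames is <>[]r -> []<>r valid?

(F2)

The schema corresponds to convergence: forall x forall y forall z (Rxy & Rxz -> exists w (Ryw & Rzw)).
(F1): fails — Rw0w4 and Rw0w3 but w4 and w3 have no common successor.
(F2): condition met.
(F3): fails — Ruw and Ruu but w and u have no common successor.
(F4): fails — Rw1w1 and Rw1w0 but w1 and w0 have no common successor.
Valid on: (F2).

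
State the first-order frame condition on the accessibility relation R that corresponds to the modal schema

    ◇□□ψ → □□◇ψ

∀x ∀y ∀z ((xRy ∧ xR²z) → ∃w (yR²w ∧ zRw))

This is a Sahlqvist (Geach-type) schema ◇^1□^2ψ → □^2◇^1ψ.
Minimal-valuation argument: fix x; take any y with xR^1y and any z with xR^2z. Set V(ψ) to the set of worlds R-reachable from y in exactly 2 steps. Then □^2ψ holds at y, so the antecedent holds at x; validity forces ◇^1ψ at z, giving a w with zR^1w and yR^2w.
First-order correspondent: ∀x ∀y ∀z ((xRy ∧ xR²z) → ∃w (yR²w ∧ zRw)).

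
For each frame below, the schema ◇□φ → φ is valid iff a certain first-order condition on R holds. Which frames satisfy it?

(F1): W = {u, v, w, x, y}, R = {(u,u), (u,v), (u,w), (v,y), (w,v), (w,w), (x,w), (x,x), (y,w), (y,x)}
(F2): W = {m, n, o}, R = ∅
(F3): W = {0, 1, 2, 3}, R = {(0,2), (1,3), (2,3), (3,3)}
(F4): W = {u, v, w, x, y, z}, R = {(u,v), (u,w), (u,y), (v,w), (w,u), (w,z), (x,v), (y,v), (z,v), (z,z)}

This is the axiom for symmetry; its first-order frame correspondent is ∀x ∀y (Rxy → Ryx).
(F1): fails — Ruv but not Rvu.
(F2): ✓.
(F3): fails — R13 but not R31.
(F4): fails — Ruv but not Rvu.

(F2)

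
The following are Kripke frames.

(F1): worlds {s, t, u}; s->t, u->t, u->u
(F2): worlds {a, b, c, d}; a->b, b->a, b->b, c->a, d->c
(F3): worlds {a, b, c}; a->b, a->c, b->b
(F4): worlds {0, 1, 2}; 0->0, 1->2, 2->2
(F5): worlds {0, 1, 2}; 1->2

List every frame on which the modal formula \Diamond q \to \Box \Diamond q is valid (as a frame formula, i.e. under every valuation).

Frame correspondent (Sahlqvist): \forall x \forall y \forall z (Rxy \wedge Rxz \to Ryz) — i.e. the Euclidean property.
(F1): fails — Rst and Rst but not Rtt.
(F2): fails — Rba and Rba but not Raa.
(F3): fails — Rac and Rac but not Rcc.
(F4): condition met.
(F5): fails — R12 and R12 but not R22.

(F4)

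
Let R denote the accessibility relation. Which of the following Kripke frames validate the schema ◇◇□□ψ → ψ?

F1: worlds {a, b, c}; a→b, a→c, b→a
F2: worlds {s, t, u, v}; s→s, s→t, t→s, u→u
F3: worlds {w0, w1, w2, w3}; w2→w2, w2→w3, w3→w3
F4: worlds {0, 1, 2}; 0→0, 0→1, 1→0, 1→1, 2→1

This is the axiom for a generalized confluence (Geach) condition; its first-order frame correspondent is ∀x ∀y (xR²y → ∃w (yR²w ∧ x = w)).
F1: fails — bR²c but no w with cR²w and b=w.
F2: holds.
F3: fails — w2R²w3 but no w with w3R²w and w2=w.
F4: fails — 2R²0 but no w with 0R²w and 2=w.
Valid on: F2.

F2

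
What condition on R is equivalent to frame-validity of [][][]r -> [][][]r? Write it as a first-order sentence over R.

forall x forall z (x R^3 z -> exists w (x R^3 w & z = w))

This is a Sahlqvist (Geach-type) schema ◇^0□^3r → □^3◇^0r.
Minimal-valuation argument: fix x; take any y with xR^0y and any z with xR^3z. Set V(r) to the set of worlds R-reachable from y in exactly 3 steps. Then □^3r holds at y, so the antecedent holds at x; validity forces ◇^0r at z, giving a w with zR^0w and yR^3w.
First-order correspondent: forall x forall z (x R^3 z -> exists w (x R^3 w & z = w)).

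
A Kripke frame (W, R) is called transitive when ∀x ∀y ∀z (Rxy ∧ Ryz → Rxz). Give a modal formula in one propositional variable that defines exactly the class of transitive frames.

□p → □□p

A defining formula is □p → □□p (the 4 axiom).
Suppose □p→□□p is valid. Take Rxy, Ryz and set V(p)={w : Rxw}. Then □p at x, so □□p at x, so □p at y, so p at z, i.e. Rxz.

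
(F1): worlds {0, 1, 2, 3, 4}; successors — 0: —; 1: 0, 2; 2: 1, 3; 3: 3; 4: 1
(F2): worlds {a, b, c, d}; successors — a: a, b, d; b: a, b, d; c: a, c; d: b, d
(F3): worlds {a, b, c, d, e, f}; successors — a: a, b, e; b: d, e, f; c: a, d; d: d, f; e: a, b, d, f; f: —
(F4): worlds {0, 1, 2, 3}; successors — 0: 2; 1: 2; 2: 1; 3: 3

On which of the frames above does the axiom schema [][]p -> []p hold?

Frame correspondent (Sahlqvist): forall x forall y (Rxy -> exists z (Rxz & Rzy)) — i.e. density.
(F1): fails — R10 but no z with R1z and Rz0.
(F2): holds.
(F3): fails — Rbe but no z with Rbz and Rze.
(F4): fails — R12 but no z with R1z and Rz2.

(F2)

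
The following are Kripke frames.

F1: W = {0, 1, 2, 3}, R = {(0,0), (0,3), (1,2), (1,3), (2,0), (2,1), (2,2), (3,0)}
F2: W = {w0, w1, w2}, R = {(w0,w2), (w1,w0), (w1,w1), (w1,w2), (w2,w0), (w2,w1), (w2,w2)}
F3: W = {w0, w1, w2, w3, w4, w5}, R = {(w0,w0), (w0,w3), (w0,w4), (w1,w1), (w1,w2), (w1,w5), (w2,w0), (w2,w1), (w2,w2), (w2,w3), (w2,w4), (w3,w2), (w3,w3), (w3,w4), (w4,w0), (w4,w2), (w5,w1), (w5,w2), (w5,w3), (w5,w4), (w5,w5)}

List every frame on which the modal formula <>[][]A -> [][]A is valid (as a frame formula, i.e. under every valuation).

F2

Frame correspondent (Sahlqvist): forall x forall y forall z ((xRy & x R^2 z) -> exists w (y R^2 w & z = w)) — i.e. a generalized confluence (Geach) condition.
F1: fails — 1R3, 1R²1 but no w with 3R²w and 1=w.
F2: ✓.
F3: fails — w2Rw0, w2R²w1 but no w with w0R²w and w1=w.
Valid on: F2.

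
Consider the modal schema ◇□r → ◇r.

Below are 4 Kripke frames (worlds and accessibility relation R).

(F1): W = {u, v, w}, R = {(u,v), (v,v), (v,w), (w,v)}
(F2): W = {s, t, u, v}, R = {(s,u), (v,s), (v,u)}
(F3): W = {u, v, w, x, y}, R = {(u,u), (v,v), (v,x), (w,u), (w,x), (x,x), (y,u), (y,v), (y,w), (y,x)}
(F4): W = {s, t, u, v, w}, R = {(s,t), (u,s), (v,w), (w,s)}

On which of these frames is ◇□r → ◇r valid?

(F1), (F3)

The schema corresponds to a generalized confluence (Geach) condition: ∀x ∀y (xRy → ∃w (yRw ∧ xRw)).
(F1): ✓.
(F2): fails — sRu but no w with uRw and sRw.
(F3): ✓.
(F4): fails — sRt but no w* with tRw* and sRw*.
Valid on: (F1), (F3).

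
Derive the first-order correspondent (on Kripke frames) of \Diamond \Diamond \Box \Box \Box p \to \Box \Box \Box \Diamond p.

\forall x \forall y \forall z ((x R^2 y \wedge x R^3 z) \to \exists w (y R^3 w \wedge zRw))

This is a Sahlqvist (Geach-type) schema ◇^2□^3p → □^3◇^1p.
First-order correspondent: \forall x \forall y \forall z ((x R^2 y \wedge x R^3 z) \to \exists w (y R^3 w \wedge zRw)).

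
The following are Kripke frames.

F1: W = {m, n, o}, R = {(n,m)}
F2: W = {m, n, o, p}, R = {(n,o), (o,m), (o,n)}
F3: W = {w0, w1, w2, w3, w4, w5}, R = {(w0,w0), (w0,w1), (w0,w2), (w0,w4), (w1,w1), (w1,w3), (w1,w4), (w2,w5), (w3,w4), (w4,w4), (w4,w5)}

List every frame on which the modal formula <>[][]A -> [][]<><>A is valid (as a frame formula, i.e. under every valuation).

This is the axiom for a generalized confluence (Geach) condition; its first-order frame correspondent is forall x forall y forall z ((xRy & x R^2 z) -> exists w (y R^2 w & z R^2 w)).
F1: holds.
F2: fails — nRo, nR²m but no w with oR²w and mR²w.
F3: fails — w0Rw0, w0R²w2 but no w with w0R²w and w2R²w.

F1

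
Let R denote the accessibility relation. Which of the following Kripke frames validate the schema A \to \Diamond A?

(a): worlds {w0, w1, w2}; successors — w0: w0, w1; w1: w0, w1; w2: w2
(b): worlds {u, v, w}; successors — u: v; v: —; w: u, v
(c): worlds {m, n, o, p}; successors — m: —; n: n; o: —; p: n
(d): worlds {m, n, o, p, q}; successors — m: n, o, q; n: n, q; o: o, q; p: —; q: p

(a)

The schema corresponds to reflexivity: \forall x Rxx.
(a): holds.
(b): fails — world u does not see itself.
(c): fails — world m does not see itself.
(d): fails — world m does not see itself.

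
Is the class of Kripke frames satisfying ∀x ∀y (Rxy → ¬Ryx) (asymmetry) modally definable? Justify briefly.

Modal frame validity is preserved under surjective bounded morphisms.
The 4-cycle (worlds 0,1,2,3 with 0→1→2→3→0) is asymmetric. Mapping every world to a single reflexive point • is a surjective bounded morphism, and the reflexive point is not asymmetric (R•• but asymmetry requires ¬R••).
So no modal formula (or set of formulas) defines exactly the asymmetric frames.

No — not modally definable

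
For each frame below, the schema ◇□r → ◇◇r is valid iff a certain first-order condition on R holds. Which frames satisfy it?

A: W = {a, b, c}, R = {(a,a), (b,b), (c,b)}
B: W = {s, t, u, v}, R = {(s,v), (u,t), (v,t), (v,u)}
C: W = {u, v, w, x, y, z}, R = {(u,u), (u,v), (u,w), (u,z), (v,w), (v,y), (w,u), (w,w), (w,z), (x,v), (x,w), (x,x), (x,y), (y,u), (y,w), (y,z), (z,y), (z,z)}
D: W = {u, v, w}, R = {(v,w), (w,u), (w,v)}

The schema corresponds to a generalized confluence (Geach) condition: ∀x ∀y (xRy → ∃w (yRw ∧ xR²w)).
A: holds.
B: fails — uRt but no w with tRw and uR²w.
C: holds.
D: fails — wRu but no t with uRt and wR²t.

A, C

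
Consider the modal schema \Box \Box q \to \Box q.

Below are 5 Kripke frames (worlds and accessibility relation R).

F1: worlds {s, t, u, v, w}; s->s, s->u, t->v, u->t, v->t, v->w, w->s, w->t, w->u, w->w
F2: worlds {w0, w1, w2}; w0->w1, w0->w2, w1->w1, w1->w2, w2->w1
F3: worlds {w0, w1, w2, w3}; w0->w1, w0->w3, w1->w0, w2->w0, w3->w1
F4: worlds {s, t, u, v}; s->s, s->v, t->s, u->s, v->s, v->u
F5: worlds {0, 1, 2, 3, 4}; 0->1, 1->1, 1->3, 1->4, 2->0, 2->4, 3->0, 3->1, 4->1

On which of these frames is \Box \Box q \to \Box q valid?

The schema corresponds to density: \forall x \forall y (Rxy \to \exists z (Rxz \wedge Rzy)).
F1: fails — Rtv but no z with Rtz and Rzv.
F2: condition met.
F3: fails — Rw1w0 but no z with Rw1z and Rzw0.
F4: fails — Rvu but no z with Rvz and Rzu.
F5: fails — R20 but no z with R2z and Rz0.

F2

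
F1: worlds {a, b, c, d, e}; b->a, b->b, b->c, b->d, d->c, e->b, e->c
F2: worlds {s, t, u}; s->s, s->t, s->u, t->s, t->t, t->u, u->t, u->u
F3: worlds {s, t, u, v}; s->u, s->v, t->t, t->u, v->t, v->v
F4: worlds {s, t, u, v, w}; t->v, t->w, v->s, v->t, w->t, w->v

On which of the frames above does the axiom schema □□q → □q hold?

This is the axiom for density; its first-order frame correspondent is ∀x ∀y (Rxy → ∃z (Rxz ∧ Rzy)).
F1: fails — Rdc but no z with Rdz and Rzc.
F2: satisfies the condition.
F3: fails — Rsu but no z with Rsz and Rzu.
F4: fails — Rvt but no z with Rvz and Rzt.

F2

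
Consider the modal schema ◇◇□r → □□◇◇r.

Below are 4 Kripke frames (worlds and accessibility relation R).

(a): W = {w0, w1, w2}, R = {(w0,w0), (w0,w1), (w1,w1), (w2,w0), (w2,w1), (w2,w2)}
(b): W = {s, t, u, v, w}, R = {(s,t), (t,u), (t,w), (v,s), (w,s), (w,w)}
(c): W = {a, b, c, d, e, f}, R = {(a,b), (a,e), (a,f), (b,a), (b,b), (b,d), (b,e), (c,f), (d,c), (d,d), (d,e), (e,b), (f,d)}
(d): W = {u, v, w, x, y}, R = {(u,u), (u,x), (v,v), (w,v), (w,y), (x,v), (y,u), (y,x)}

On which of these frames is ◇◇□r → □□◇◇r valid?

(a)

The schema corresponds to a generalized confluence (Geach) condition: ∀x ∀y ∀z ((xR²y ∧ xR²z) → ∃w (yRw ∧ zR²w)).
(a): holds.
(b): fails — sR²u, sR²u but no w* with uRw* and uR²w*.
(c): fails — bR²a, bR²c but no w with aRw and cR²w.
(d): fails — uR²u, uR²v but no t with uRt and vR²t.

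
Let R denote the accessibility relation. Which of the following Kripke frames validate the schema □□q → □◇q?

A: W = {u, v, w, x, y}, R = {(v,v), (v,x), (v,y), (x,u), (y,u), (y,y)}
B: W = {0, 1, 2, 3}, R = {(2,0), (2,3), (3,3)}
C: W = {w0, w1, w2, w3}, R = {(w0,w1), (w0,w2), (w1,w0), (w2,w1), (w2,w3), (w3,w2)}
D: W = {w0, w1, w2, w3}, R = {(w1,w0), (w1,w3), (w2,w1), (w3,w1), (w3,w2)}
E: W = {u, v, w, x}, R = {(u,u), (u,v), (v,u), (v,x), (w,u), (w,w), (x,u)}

C, E

The schema corresponds to a generalized confluence (Geach) condition: ∀x ∀z (xRz → ∃w (xR²w ∧ zRw)).
A: fails — xRu but no t with xR²t and uRt.
B: fails — 2R0 but no w with 2R²w and 0Rw.
C: holds.
D: fails — w1Rw0 but no w with w1R²w and w0Rw.
E: holds.
Valid on: C, E.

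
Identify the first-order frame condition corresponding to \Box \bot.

This is the Ver axiom.
It corresponds to emptiness of R: \forall x \forall y \neg Rxy.

emptiness of R: \forall x \forall y \neg Rxy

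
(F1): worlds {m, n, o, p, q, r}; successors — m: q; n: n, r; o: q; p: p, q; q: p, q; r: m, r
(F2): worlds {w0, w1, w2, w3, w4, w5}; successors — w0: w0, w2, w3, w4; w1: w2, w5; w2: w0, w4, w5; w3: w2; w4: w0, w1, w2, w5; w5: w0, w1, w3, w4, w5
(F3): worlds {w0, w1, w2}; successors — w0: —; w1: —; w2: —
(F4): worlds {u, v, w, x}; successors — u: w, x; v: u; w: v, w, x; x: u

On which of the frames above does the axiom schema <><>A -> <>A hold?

(F3)

Frame correspondent (Sahlqvist): forall x forall y (x R^2 y -> exists w (y = w & xRw)) — i.e. a generalized confluence (Geach) condition.
(F1): fails — mR²p but no w with p=w and mRw.
(F2): fails — w0R²w1 but no w with w1=w and w0Rw.
(F3): ✓.
(F4): fails — uR²u but no t with u=t and uRt.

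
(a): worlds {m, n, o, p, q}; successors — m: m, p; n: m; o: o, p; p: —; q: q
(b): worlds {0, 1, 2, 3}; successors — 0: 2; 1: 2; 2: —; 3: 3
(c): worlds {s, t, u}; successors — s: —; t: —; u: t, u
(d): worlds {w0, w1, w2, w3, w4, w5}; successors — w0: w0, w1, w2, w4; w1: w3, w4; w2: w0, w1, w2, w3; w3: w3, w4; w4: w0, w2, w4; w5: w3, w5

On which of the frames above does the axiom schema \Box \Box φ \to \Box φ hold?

(a), (c), (d)

Frame correspondent (Sahlqvist): \forall x \forall y (Rxy \to \exists z (Rxz \wedge Rzy)) — i.e. density.
(a): holds.
(b): fails — R12 but no z with R1z and Rz2.
(c): holds.
(d): holds.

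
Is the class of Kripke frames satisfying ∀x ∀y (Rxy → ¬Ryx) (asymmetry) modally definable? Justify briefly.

Not modally definable

Any modally definable frame class is closed under surjective bounded morphisms.
The 3-cycle (worlds s,t,u with s→t→u→s) is asymmetric. Mapping every world to a single reflexive point • is a surjective bounded morphism, and the reflexive point is not asymmetric (R•• but asymmetry requires ¬R••).
So the class is not modally definable.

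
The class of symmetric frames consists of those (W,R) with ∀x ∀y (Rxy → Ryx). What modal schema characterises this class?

This is symmetry; the standard corresponding axiom is B: ψ → □◇ψ.
Suppose ψ→□◇ψ is valid. Take Rxy and set V(ψ)={x}. Then ψ at x, so □◇ψ at x, so ◇ψ at y, so some z with Ryz has ψ; z=x, i.e. Ryx.

ψ → □◇ψ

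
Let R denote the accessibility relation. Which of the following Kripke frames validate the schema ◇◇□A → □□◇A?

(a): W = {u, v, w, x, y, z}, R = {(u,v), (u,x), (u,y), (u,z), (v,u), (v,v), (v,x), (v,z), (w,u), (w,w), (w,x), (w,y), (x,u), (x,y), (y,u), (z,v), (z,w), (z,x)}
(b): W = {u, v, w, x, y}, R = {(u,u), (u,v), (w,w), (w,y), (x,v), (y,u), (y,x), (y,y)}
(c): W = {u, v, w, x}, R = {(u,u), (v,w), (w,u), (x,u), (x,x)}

(c)

The schema corresponds to a generalized confluence (Geach) condition: ∀x ∀y ∀z ((xR²y ∧ xR²z) → ∃w (yRw ∧ zRw)).
(a): fails — uR²u, uR²y but no t with uRt and yRt.
(b): fails — uR²u, uR²v but no t with uRt and vRt.
(c): holds.
Valid on: (c).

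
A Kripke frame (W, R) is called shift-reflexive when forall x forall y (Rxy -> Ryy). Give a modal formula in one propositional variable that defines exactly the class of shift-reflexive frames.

A defining formula is □(□s → s) (the T□ axiom).
Suppose □(□s→s) is valid. Take Rxy and set V(s)={w : Ryw}. Then at y, □s holds; since □(□s→s) at x, □s→s at y, so s at y, i.e. Ryy.

□(□s → s)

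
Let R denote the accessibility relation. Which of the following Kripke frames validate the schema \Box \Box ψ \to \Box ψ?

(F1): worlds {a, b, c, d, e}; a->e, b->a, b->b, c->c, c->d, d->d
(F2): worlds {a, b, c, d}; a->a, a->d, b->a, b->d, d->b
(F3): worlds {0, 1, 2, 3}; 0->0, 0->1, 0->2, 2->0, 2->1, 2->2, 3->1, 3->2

Frame correspondent (Sahlqvist): \forall x \forall y (Rxy \to \exists z (Rxz \wedge Rzy)) — i.e. density.
(F1): fails — Rae but no z with Raz and Rze.
(F2): fails — Rdb but no z with Rdz and Rzb.
(F3): condition met.
Valid on: (F3).

(F3)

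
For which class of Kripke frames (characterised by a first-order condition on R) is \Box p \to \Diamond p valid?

Suppose □p→◇p is valid. At any x set V(p)=W. Then □p at x, so ◇p at x, so x has a successor.

seriality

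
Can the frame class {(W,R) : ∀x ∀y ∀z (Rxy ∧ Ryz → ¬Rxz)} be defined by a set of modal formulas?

Not modally definable

Any modally definable frame class is closed under surjective bounded morphisms.
The 3-cycle (worlds a,b,c with a→b→c→a) is intransitive. Mapping every world to a single reflexive point • is a surjective bounded morphism; the reflexive point is not intransitive (R••∧R•• but R••).
Hence intransitivity is not modally definable.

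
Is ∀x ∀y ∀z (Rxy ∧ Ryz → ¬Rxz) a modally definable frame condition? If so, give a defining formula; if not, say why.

If a class were modally definable it would be closed under surjective bounded morphisms (Goldblatt–Thomason).
The 3-cycle (worlds a,b,c with a→b→c→a) is intransitive. Mapping every world to a single reflexive point • is a surjective bounded morphism; the reflexive point is not intransitive (R••∧R•• but R••).
Hence intransitivity is not modally definable.

Not modally definable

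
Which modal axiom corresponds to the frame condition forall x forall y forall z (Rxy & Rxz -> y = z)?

◇ψ → □ψ

A defining formula is ◇ψ → □ψ (the CD axiom).
Suppose ◇ψ→□ψ is valid. Take Rxy, Rxz and set V(ψ)={y}. Then ◇ψ at x, so □ψ at x, so ψ at z, i.e. z=y.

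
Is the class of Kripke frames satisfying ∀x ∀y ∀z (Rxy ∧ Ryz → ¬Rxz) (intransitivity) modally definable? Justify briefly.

No — not modally definable

Modal frame validity is preserved under surjective bounded morphisms.
The 3-cycle (worlds w0,w1,w2 with w0→w1→w2→w0) is intransitive. Mapping every world to a single reflexive point • is a surjective bounded morphism; the reflexive point is not intransitive (R••∧R•• but R••).
Hence intransitivity is not modally definable.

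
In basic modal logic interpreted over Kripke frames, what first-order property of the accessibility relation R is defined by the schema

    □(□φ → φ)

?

Suppose □(□φ→φ) is valid. Take Rxy and set V(φ)={w : Ryw}. Then at y, □φ holds; since □(□φ→φ) at x, □φ→φ at y, so φ at y, i.e. Ryy.

shift-reflexivity: ∀x ∀y (Rxy → Ryy)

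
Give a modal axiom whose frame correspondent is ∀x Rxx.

A defining formula is □ψ → ψ (the T axiom).
Suppose □ψ→ψ is valid. At any x set V(ψ)={w : Rxw}. Then □ψ holds at x, so ψ holds at x, i.e. Rxx.

□ψ → ψ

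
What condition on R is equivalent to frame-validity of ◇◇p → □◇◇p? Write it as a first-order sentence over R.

∀x ∀y ∀z ((xR²y ∧ xRz) → ∃w (y = w ∧ zR²w))

This is a Sahlqvist (Geach-type) schema ◇^2□^0p → □^1◇^2p.
Minimal-valuation argument: fix x; take any y with xR^2y and any z with xR^1z. Set V(p) to the set of worlds R-reachable from y in exactly 0 steps. Then □^0p holds at y, so the antecedent holds at x; validity forces ◇^2p at z, giving a w with zR^2w and yR^0w.
First-order correspondent: ∀x ∀y ∀z ((xR²y ∧ xRz) → ∃w (y = w ∧ zR²w)).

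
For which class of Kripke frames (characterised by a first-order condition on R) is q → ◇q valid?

This is a form of the T axiom.
It corresponds to reflexivity: ∀x Rxx.

reflexivity: ∀x Rxx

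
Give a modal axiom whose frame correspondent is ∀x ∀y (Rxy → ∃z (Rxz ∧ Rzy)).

□□r → □r

A defining formula is □□r → □r (the C4 axiom).
Suppose □□r→□r is valid. Take Rxy and set V(r)={w : xR²w}. Then □□r at x, so □r at x, so r at y, i.e. ∃z(Rxz∧Rzy).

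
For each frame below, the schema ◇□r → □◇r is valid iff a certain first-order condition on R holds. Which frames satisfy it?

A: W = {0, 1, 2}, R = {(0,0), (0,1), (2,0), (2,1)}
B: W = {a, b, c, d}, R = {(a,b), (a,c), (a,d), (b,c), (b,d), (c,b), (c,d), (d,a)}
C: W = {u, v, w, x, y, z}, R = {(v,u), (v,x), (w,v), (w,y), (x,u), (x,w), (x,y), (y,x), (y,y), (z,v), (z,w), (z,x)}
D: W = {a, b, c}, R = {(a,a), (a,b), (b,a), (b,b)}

D

The schema corresponds to convergence: ∀x ∀y ∀z (Rxy ∧ Rxz → ∃w (Ryw ∧ Rzw)).
A: fails — R00 and R01 but 0 and 1 have no common successor.
B: fails — Rab and Rad but b and d have no common successor.
C: fails — Rvu and Rvu but u and u have no common successor.
D: satisfies the condition.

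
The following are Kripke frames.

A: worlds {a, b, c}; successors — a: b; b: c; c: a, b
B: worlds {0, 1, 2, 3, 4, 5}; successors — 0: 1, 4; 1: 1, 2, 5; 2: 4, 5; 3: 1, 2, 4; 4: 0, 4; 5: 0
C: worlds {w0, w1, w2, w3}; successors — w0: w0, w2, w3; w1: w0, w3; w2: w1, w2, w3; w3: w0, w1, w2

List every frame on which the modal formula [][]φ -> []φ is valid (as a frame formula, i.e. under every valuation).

C

Frame correspondent (Sahlqvist): forall x forall y (Rxy -> exists z (Rxz & Rzy)) — i.e. density.
A: fails — Rca but no z with Rcz and Rza.
B: fails — R25 but no z with R2z and Rz5.
C: condition met.
Valid on: C.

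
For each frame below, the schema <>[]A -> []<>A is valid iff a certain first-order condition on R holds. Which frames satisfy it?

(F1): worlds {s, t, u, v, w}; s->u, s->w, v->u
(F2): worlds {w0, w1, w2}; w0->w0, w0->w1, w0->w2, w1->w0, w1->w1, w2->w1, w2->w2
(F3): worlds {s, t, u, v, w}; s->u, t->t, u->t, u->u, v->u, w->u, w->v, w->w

The schema corresponds to convergence: forall x forall y forall z (Rxy & Rxz -> exists w (Ryw & Rzw)).
(F1): fails — Rsu and Rsu but u and u have no common successor.
(F2): satisfies the condition.
(F3): satisfies the condition.

(F2), (F3)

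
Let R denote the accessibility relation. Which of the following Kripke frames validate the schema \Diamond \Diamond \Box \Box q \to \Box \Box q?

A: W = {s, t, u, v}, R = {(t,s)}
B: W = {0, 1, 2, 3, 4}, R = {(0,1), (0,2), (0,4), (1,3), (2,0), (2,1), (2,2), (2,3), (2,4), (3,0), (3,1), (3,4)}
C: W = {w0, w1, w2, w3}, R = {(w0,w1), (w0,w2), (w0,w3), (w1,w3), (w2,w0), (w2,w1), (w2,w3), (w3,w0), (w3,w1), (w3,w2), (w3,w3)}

Frame correspondent (Sahlqvist): \forall x \forall y \forall z ((x R^2 y \wedge x R^2 z) \to \exists w (y R^2 w \wedge z = w)) — i.e. a generalized confluence (Geach) condition.
A: ✓.
B: fails — 0R²1, 0R²2 but no w with 1R²w and 2=w.
C: ✓.
Valid on: A, C.

A, C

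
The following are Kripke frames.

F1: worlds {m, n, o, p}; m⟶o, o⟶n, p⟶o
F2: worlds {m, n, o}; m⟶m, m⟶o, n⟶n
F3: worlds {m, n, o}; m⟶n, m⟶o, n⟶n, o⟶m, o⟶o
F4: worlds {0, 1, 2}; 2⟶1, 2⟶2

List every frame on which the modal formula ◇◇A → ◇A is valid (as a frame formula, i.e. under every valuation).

F2, F4

Frame correspondent (Sahlqvist): ∀x ∀y ∀z (Rxy ∧ Ryz → Rxz) — i.e. transitivity.
F1: fails — Rpo and Ron but not Rpn.
F2: condition met.
F3: fails — Rom and Rmn but not Ron.
F4: condition met.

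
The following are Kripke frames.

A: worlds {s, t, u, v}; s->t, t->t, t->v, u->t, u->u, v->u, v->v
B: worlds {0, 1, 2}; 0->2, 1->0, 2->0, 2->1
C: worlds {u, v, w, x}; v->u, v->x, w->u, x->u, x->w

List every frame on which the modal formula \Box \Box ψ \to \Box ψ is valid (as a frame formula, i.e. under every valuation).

The schema corresponds to density: \forall x \forall y (Rxy \to \exists z (Rxz \wedge Rzy)).
A: satisfies the condition.
B: fails — R10 but no z with R1z and Rz0.
C: fails — Rxw but no z with Rxz and Rzw.
Valid on: A.

A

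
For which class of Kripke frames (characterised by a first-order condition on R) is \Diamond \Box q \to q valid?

symmetry

This is frame-equivalent to q → □◇q (substitute ¬q for q and contrapose).
Suppose q→□◇q is valid. Take Rxy and set V(q)={x}. Then q at x, so □◇q at x, so ◇q at y, so some z with Ryz has q; z=x, i.e. Ryx.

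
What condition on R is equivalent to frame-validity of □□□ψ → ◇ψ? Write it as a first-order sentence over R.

This is a Sahlqvist (Geach-type) schema ◇^0□^3ψ → □^0◇^1ψ.
Minimal-valuation argument: fix x; take any y with xR^0y and any z with xR^0z. Set V(ψ) to the set of worlds R-reachable from y in exactly 3 steps. Then □^3ψ holds at y, so the antecedent holds at x; validity forces ◇^1ψ at z, giving a w with zR^1w and yR^3w.
First-order correspondent: ∀x ∃w (xR³w ∧ xRw).

∀x ∃w (xR³w ∧ xRw)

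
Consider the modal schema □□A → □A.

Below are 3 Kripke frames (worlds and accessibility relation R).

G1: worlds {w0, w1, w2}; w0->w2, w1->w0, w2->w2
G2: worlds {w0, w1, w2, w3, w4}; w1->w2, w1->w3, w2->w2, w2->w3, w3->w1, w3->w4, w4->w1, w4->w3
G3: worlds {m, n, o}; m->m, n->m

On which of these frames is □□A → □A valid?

Frame correspondent (Sahlqvist): ∀x ∀y (Rxy → ∃z (Rxz ∧ Rzy)) — i.e. density.
G1: fails — Rw1w0 but no z with Rw1z and Rzw0.
G2: fails — Rw3w4 but no z with Rw3z and Rzw4.
G3: condition met.
Valid on: G3.

G3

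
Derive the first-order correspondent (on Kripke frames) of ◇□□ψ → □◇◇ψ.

∀x ∀y ∀z ((xRy ∧ xRz) → ∃w (yR²w ∧ zR²w))

This is a Sahlqvist (Geach-type) schema ◇^1□^2ψ → □^1◇^2ψ.
First-order correspondent: ∀x ∀y ∀z ((xRy ∧ xRz) → ∃w (yR²w ∧ zR²w)).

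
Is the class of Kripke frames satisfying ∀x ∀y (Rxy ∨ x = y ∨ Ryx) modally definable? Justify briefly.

No — not modally definable

If a class were modally definable it would be closed under disjoint unions (Goldblatt–Thomason).
Take 2 disjoint single-world reflexive frames: each is trivially connected, but their disjoint union has 2 worlds with no edge between distinct components, so it is not connected.
So no modal formula (or set of formulas) defines exactly the connected frames.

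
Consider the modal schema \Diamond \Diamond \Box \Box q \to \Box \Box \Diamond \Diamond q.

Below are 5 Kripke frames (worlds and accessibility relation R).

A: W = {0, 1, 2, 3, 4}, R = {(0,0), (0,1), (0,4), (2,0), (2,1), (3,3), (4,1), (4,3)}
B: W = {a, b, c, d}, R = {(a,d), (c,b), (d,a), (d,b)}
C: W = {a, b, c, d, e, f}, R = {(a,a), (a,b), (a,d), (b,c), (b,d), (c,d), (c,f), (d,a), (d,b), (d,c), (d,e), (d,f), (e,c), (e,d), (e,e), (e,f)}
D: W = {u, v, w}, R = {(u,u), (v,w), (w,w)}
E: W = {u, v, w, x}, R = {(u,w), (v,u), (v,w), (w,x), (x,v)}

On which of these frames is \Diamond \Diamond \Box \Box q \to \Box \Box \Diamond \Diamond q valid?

Frame correspondent (Sahlqvist): \forall x \forall y \forall z ((x R^2 y \wedge x R^2 z) \to \exists w (y R^2 w \wedge z R^2 w)) — i.e. a generalized confluence (Geach) condition.
A: fails — 0R²0, 0R²1 but no w with 0R²w and 1R²w.
B: fails — aR²a, aR²b but no w with aR²w and bR²w.
C: fails — aR²a, aR²f but no w with aR²w and fR²w.
D: ✓.
E: fails — vR²w, vR²x but no t with wR²t and xR²t.

D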